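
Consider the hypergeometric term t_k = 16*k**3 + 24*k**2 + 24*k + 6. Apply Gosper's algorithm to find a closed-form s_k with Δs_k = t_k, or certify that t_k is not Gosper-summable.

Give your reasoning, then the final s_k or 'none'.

Step 1: r(k) = (8*k**3 + 36*k**2 + 60*k + 35)/(8*k**3 + 12*k**2 + 12*k + 3).
Gosper form: A/B · C(k+1)/C(k) with A=1, B=1, C=k**3 + 3*k**2/2 + 3*k/2 + 3/8.
Set up (1)·f(k+1) − (1)·f(k) − (k**3 + 3*k**2/2 + 3*k/2 + 3/8) = 0.
From deg A=0, deg B=0, deg C=3: d=4.
Match coefficients ⇒ f(k) = k*(2*k**3 + 2*k - 1)/8.
R(k) = B(k−1)·f(k)/C(k) = k*(2*k**3 + 2*k - 1)/(8*k**3 + 12*k**2 + 12*k + 3); s_k = R·t_k = 2*k*(2*k**3 + 2*k - 1).
s_(k+1) − s_k = 16*k**3 + 24*k**2 + 24*k + 6 = t_k.

s_k = 2*k*(2*k**3 + 2*k - 1)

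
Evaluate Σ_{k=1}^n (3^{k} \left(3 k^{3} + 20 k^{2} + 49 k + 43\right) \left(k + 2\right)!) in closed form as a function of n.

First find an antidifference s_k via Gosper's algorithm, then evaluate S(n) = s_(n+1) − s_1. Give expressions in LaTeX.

S(n) = 3 \cdot 3^{n} n^{2} \left(n + 3\right)! + 12 \cdot 3^{n} n \left(n + 3\right)! + 15 \cdot 3^{n} \left(n + 3\right)! - 90

Step 1: r(k) = 3*(3*k**4 + 38*k**3 + 185*k**2 + 409*k + 345)/(3*k**3 + 20*k**2 + 49*k + 43).
Gosper form: A/B · C(k+1)/C(k) with A=3*k + 9, B=1, C=k**3 + 20*k**2/3 + 49*k/3 + 43/3.
Set up (3*k + 9)·f(k+1) − (1)·f(k) − (k**3 + 20*k**2/3 + 49*k/3 + 43/3) = 0.
From deg A=1, deg B=0, deg C=3: d=2.
A polynomial solution: f(k) = (k**2 + 2*k + 2)/3.
R(k) = B(k−1)·f(k)/C(k) = (k**2 + 2*k + 2)/(3*k**3 + 20*k**2 + 49*k + 43); s_k = R·t_k = 3**k*(k**2 + 2*k + 2)*factorial(k + 2).
Verify: 3**k*(3*k**3 + 20*k**2 + 49*k + 43)*factorial(k + 2) matches t_k.
Evaluate: s_(n+1) = 3**(n + 1)*(n**2 + 4*n + 5)*factorial(n + 3); subtract s_(1) = 90 ⇒ S(n) = 3*3**n*n**2*factorial(n + 3) + 12*3**n*n*factorial(n + 3) + 15*3**n*factorial(n + 3) - 90.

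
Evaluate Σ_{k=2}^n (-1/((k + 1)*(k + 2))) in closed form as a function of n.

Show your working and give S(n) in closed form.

Step 1: r(k) = (k + 1)/(k + 3).
Normal form (A,B,C) = (k + 1, k + 3, 1).
Key eq: (k + 1)·f(k+1) = (k + 2)·f(k) + (1).
deg f ≤ 1 (via 1,1,0).
Coefficient equations give f(k) = k.
R(k) = B(k−1)·f(k)/C(k) = k*(k + 2); s_k = R·t_k = -k/(k + 1).
s_(k+1) − s_k = -1/(k**2 + 3*k + 2) = t_k.
Σ_(k=2)^n t_k = s_(n+1) − s_(2) = ((-n - 1)/(n + 2)) − (-2/3), i.e. (1 - n)/(3*(n + 2)).

S(n) = (1 - n)/(3*(n + 2))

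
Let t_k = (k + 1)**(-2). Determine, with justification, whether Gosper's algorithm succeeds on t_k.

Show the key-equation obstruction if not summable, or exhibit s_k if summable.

Ratio r(k) = (k + 1)**2/(k + 2)**2.
Take A(k)=k**2 + 2*k + 1, B(k)=k**2 + 4*k + 4, C(k)=1.
Solve (k**2 + 2*k + 1)·f(k+1) − (k**2 + 2*k + 1)·f(k) = 1.
d = 0 from the (2,2,0) case.
Generic f = c0 gives residual -1; -1 = 0 cannot hold, so t_k is not Gosper-summable.

No — the linear system for f has no solution.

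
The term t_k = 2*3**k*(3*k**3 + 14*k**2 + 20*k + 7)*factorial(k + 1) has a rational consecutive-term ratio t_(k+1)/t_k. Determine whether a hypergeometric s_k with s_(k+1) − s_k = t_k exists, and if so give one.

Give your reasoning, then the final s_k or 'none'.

Compute t_(k+1)/t_k: get 3*(3*k**4 + 29*k**3 + 103*k**2 + 158*k + 88)/(3*k**3 + 14*k**2 + 20*k + 7).
Gosper form: A/B · C(k+1)/C(k) with A=3*k + 6, B=1, C=k**3 + 14*k**2/3 + 20*k/3 + 7/3.
Key eq: (3*k + 6)·f(k+1) = (1)·f(k) + (k**3 + 14*k**2/3 + 20*k/3 + 7/3).
d = 2 from the (1,0,3) case.
Coefficient equations give f(k) = (k**2 + k - 1)/3.
Then R = B(k−1)f/C = (k**2 + k - 1)/(3*k**3 + 14*k**2 + 20*k + 7), so s_k = R(k)·t_k = 2*3**k*(k**2 + k - 1)*factorial(k + 1).
Verify: 2*3**k*(3*k**3 + 14*k**2 + 20*k + 7)*factorial(k + 1) matches t_k.

s_k = 2*3**k*(k**2 + k - 1)*factorial(k + 1)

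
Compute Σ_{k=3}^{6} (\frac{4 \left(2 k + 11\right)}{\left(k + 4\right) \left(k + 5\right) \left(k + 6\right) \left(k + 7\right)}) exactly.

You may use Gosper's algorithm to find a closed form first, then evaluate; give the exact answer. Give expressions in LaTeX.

Step 1: r(k) = (k + 4)*(2*k + 13)/((k + 8)*(2*k + 11)).
So A=k + 4 and B=k + 8, with C=k + 11/2.
Solve (k + 4)·f(k+1) − (k + 7)·f(k) = k + 11/2.
Bound: deg f ≤ 3.
Match coefficients ⇒ f(k) = k*(k + 5)*(k + 10)/48.
So s_k = (B(k−1)f/C)·t_k = (k*(k + 5)*(k + 7)*(k + 10)/(24*(2*k + 11)))·t_k = k*(k + 10)/(6*(k**2 + 10*k + 24)).
s_(k+1) − s_k = 4*(2*k + 11)/(k**4 + 22*k**3 + 179*k**2 + 638*k + 840) = t_k.
Σ_(k=3)^(6) t_k = s_(7) − s_(3) = 119/858 − (13/126) = 320/9009.

Σ = 320/9009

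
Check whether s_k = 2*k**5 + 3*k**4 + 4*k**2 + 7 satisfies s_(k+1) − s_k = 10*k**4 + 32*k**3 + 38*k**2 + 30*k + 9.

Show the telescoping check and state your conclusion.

s_(k+1) = 2*(k + 1)**5 + 3*(k + 1)**4 + 4*(k + 1)**2 + 7
s_(k+1) − s_k = 10*k**4 + 32*k**3 + 38*k**2 + 30*k + 9
(s_(k+1) − s_k) − t_k = 0

valid; difference matches t_k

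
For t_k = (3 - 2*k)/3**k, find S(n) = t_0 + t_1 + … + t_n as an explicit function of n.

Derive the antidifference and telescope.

r(k) = (2*k - 1)/(3*(2*k - 3)) after simplifying.
Factor: A=1/3; B=1; C=k - 3/2.
Set up (1/3)·f(k+1) − (1)·f(k) − (k - 3/2) = 0.
Bound: deg f ≤ 1.
A polynomial solution: f(k) = -3*(k - 1)/2.
R(k) = B(k−1)·f(k)/C(k) = -3*(k - 1)/(2*k - 3); s_k = R·t_k = 3**(1 - k)*(k - 1).
Δs = (3 - 2*k)/3**k, as required.
Telescope: S(n) = s_(n+1) − s_(0) = n/3**n − (-3) = 3 + n/3**n.

S(n) = 3 + n/3**n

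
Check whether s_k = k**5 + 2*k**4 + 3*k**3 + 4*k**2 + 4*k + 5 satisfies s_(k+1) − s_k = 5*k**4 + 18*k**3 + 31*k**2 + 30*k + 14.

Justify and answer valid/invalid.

valid; difference matches t_k

s_(k+1) = k**5 + 7*k**4 + 21*k**3 + 35*k**2 + 34*k + 19
s_(k+1) − s_k = 5*k**4 + 18*k**3 + 31*k**2 + 30*k + 14
(s_(k+1) − s_k) − t_k = 0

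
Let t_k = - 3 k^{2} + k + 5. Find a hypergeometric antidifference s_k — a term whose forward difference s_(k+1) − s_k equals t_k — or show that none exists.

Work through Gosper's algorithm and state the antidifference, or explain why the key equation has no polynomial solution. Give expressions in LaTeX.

r(k) = (k - 3*(k + 1)**2 + 6)/(-3*k**2 + k + 5) after simplifying.
Normal form (A,B,C) = (1, 1, k**2 - k/3 - 5/3).
Solve (1)·f(k+1) − (1)·f(k) = k**2 - k/3 - 5/3.
deg f ≤ 3 (via 0,0,2).
Match coefficients ⇒ f(k) = k*(k**2 - 2*k - 4)/3.
Get s_k = R·t_k = k*(-k**2 + 2*k + 4) with R(k) = B(k−1)f(k)/C(k) = k*(k**2 - 2*k - 4)/(3*k**2 - k - 5).
Δs = -3*k**2 + k + 5, as required.

s_k = k \left(- k^{2} + 2 k + 4\right)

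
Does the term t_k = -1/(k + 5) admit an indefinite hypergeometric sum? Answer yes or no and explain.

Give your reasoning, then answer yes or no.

No — t_k has no hypergeometric antidifference.

The ratio is (k + 5)/(k + 6).
So A=k + 5 and B=k + 6, with C=1.
Solve (k + 5)·f(k+1) − (k + 5)·f(k) = 1.
From deg A=1, deg B=1, deg C=0: d=0.
Generic f = c0 gives residual -1; -1 = 0 cannot hold, so t_k is not Gosper-summable.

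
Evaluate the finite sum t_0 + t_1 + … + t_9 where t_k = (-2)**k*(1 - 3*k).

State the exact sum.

The ratio is 2*(-3*k - 2)/(3*k - 1).
A = -2, B = 1, C = k - 1/3.
f must satisfy (-2)·f(k+1) − (1)·f(k) = k - 1/3.
Bound: deg f ≤ 1.
Solving with deg f ≤ 1: f(k) = -(k - 1)/3.
Get s_k = R·t_k = (-2)**k*(k - 1) with R(k) = B(k−1)f(k)/C(k) = -(k - 1)/(3*k - 1).
s_(k+1) − s_k = (-2)**k*(1 - 3*k) = t_k.
Telescoping: Σ = s_(10) − s_(0) = 9216 − (-1) = 9217.

Σ = 9217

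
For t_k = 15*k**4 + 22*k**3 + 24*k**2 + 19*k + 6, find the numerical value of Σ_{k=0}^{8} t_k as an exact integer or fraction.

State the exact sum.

t_(k+1)/t_k = (15*k**4 + 82*k**3 + 180*k**2 + 193*k + 86)/(15*k**4 + 22*k**3 + 24*k**2 + 19*k + 6).
Factor: A=1; B=1; C=k**4 + 22*k**3/15 + 8*k**2/5 + 19*k/15 + 2/5.
Key eq: (1)·f(k+1) = (1)·f(k) + (k**4 + 22*k**3/15 + 8*k**2/5 + 19*k/15 + 2/5).
From deg A=0, deg B=0, deg C=4: d=5.
Solve for f: f(k) = k**2*(3*k**3 - 2*k**2 + 2*k + 3)/15 (degree 5 ≤ 5).
R(k) = B(k−1)·f(k)/C(k) = k**2*(3*k**3 - 2*k**2 + 2*k + 3)/(15*k**4 + 22*k**3 + 24*k**2 + 19*k + 6); s_k = R·t_k = k**2*(3*k**3 - 2*k**2 + 2*k + 3).
Check: Δs_k = 15*k**4 + 22*k**3 + 24*k**2 + 19*k + 6. ✓
Evaluate s at k=9 and k=0: 165726 and 0; difference 165726.

Σ = 165726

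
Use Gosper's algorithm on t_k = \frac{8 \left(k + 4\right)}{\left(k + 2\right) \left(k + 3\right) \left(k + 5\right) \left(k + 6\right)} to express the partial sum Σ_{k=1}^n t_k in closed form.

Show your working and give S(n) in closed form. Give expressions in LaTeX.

S(n) = \frac{2 n \left(n + 9\right)}{9 \left(n^{2} + 9 n + 18\right)}

r(k) = (k + 2)*(k + 5)**2/((k + 4)**2*(k + 7)) after simplifying.
So A=k + 2 and B=k + 7, with C=k**2 + 8*k + 16.
Need (k + 2)·f(k+1) − (k + 6)·f(k) = k**2 + 8*k + 16.
Degrees (1,1,2) ⇒ d ≤ 4.
Solve for f: f(k) = k*(k + 3)*(k + 4)*(k + 7)/20 (degree 4 ≤ 4).
Get s_k = R·t_k = 2*k*(k + 7)/(5*(k**2 + 7*k + 10)) with R(k) = B(k−1)f(k)/C(k) = k*(k + 3)*(k + 6)*(k + 7)/(20*(k + 4)).
Δs = 8*(k + 4)/(k**4 + 16*k**3 + 91*k**2 + 216*k + 180), as required.
Σ_(k=1)^n t_k = s_(n+1) − s_(1) = (2*(n**2 + 9*n + 8)/(5*(n**2 + 9*n + 18))) − (8/45), i.e. 2*n*(n + 9)/(9*(n**2 + 9*n + 18)).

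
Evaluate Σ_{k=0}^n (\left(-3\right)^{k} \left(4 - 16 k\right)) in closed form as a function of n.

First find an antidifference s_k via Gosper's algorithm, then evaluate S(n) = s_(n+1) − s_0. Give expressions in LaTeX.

r(k) = 3*(-4*k - 3)/(4*k - 1) after simplifying.
Normal form (A,B,C) = (-3, 1, k - 1/4).
f must satisfy (-3)·f(k+1) − (1)·f(k) = k - 1/4.
From deg A=0, deg B=0, deg C=1: d=1.
Match coefficients ⇒ f(k) = -(k - 1)/4.
R(k) = B(k−1)·f(k)/C(k) = -(k - 1)/(4*k - 1); s_k = R·t_k = 4*(-3)**k*(k - 1).
Check: Δs_k = (-3)**k*(4 - 16*k). ✓
Telescope: S(n) = s_(n+1) − s_(0) = 4*(-3)**(n + 1)*n − (-4) = -12*(-3)**n*n + 4.

S(n) = - 12 \left(-3\right)^{n} n + 4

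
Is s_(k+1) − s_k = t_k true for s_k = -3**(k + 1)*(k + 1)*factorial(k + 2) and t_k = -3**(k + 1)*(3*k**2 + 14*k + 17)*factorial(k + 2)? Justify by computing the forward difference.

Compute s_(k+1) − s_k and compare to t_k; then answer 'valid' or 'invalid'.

s_(k+1) = -3**(k + 2)*(k + 2)*factorial(k + 3)
s_(k+1) − s_k = -3**(k + 1)*(3*k**2 + 14*k + 17)*factorial(k + 2)
(s_(k+1) − s_k) − t_k = 0

valid; difference matches t_k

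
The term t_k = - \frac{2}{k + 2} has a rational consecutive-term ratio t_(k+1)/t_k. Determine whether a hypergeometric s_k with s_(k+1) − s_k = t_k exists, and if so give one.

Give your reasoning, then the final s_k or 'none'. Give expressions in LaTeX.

none (Gosper's algorithm certifies no s_k)

Ratio r(k) = (k + 2)/(k + 3).
So A=k + 2 and B=k + 3, with C=1.
Need (k + 2)·f(k+1) − (k + 2)·f(k) = 1.
From deg A=1, deg B=1, deg C=0: d=0.
f = c0 ⇒ A·f(k+1) − B(k−1)·f(k) − C = -1. The system {-1 = 0} is inconsistent; no antidifference.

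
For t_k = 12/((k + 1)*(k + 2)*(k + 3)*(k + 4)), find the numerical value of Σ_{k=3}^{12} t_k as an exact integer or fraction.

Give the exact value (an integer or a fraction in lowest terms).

Σ = 9/280

Step 1: r(k) = (k + 1)/(k + 5).
A = k + 1, B = k + 5, C = 1.
Set up (k + 1)·f(k+1) − (k + 4)·f(k) − (1) = 0.
Degrees (1,1,0) ⇒ d ≤ 3.
Solving with deg f ≤ 3: f(k) = k*(k**2 + 6*k + 11)/18.
Get s_k = R·t_k = 2*k*(k**2 + 6*k + 11)/(3*(k + 1)*(k + 2)*(k + 3)) with R(k) = B(k−1)f(k)/C(k) = k*(k + 4)*(k**2 + 6*k + 11)/18.
Check: Δs_k = 12/(k**4 + 10*k**3 + 35*k**2 + 50*k + 24). ✓
Σ_(k=3)^(12) t_k = s_(13) − s_(3) = 559/840 − (19/30) = 9/280.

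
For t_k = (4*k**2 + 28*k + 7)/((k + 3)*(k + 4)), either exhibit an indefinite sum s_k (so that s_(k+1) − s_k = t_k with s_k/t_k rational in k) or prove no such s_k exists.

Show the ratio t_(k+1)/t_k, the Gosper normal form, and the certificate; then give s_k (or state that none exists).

s_k = k*(12*k - 5)/(3*(k + 3))

r(k) = (k + 3)*(28*k + 4*(k + 1)**2 + 35)/((k + 5)*(4*k**2 + 28*k + 7)) after simplifying.
Factor: A=k + 3; B=k + 5; C=k**2 + 7*k + 7/4.
f must satisfy (k + 3)·f(k+1) − (k + 4)·f(k) = k**2 + 7*k + 7/4.
Bound: deg f ≤ 2.
A polynomial solution: f(k) = k*(12*k - 5)/12.
Get s_k = R·t_k = k*(12*k - 5)/(3*(k + 3)) with R(k) = B(k−1)f(k)/C(k) = k*(k + 4)*(12*k - 5)/(3*(4*k**2 + 28*k + 7)).
Δs = (4*k**2 + 28*k + 7)/(k**2 + 7*k + 12), as required.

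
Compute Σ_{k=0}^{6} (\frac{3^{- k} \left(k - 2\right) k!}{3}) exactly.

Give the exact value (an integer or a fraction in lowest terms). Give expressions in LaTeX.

Ratio r(k) = (k**2 - 1)/(3*(k - 2)).
Normal form (A,B,C) = (k/3 + 1/3, 1, k - 2).
Key eq: (k/3 + 1/3)·f(k+1) = (1)·f(k) + (k - 2).
Degrees (1,0,1) ⇒ d ≤ 0.
Solve for f: f(k) = 3 (degree 0 ≤ 0).
R(k) = B(k−1)·f(k)/C(k) = 3/(k - 2); s_k = R·t_k = factorial(k)/3**k.
Verify: (k - 2)*factorial(k)/(3*3**k) matches t_k.
Sum = s_(7) − s_(0); s_(7) = 560/243, s_(0) = 1 ⇒ 317/243.

Σ = 317/243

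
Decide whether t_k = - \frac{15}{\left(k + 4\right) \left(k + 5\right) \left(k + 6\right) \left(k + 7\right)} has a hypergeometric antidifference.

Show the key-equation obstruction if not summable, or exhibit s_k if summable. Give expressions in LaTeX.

Step 1: r(k) = (k + 4)/(k + 8).
Factor: A=k + 4; B=k + 8; C=1.
Solve (k + 4)·f(k+1) − (k + 7)·f(k) = 1.
deg f ≤ 3 (via 1,1,0).
Solving with deg f ≤ 3: f(k) = k*(k**2 + 15*k + 74)/360.
Then R = B(k−1)f/C = k*(k + 7)*(k**2 + 15*k + 74)/360, so s_k = R(k)·t_k = k*(-k**2 - 15*k - 74)/(24*(k + 4)*(k + 5)*(k + 6)).
Verify: -15/(k**4 + 22*k**3 + 179*k**2 + 638*k + 840) matches t_k.

Yes. s_k = \frac{k \left(- k^{2} - 15 k - 74\right)}{24 \left(k + 4\right) \left(k + 5\right) \left(k + 6\right)}.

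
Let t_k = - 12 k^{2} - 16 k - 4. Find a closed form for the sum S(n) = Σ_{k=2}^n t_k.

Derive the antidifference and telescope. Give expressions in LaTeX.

S(n) = - 4 n^{3} - 14 n^{2} - 14 n + 32

r(k) = (3*k**2 + 10*k + 8)/(3*k**2 + 4*k + 1) after simplifying.
Gosper form: A/B · C(k+1)/C(k) with A=1, B=1, C=k**2 + 4*k/3 + 1/3.
Key eq: (1)·f(k+1) = (1)·f(k) + (k**2 + 4*k/3 + 1/3).
From deg A=0, deg B=0, deg C=2: d=3.
Match coefficients ⇒ f(k) = k*(k + 1)*(2*k - 1)/6.
R(k) = B(k−1)·f(k)/C(k) = k*(2*k - 1)/(2*(3*k + 1)); s_k = R·t_k = 2*k*(-2*k**2 - k + 1).
s_(k+1) − s_k = -12*k**2 - 16*k - 4 = t_k.
Evaluate: s_(n+1) = -4*n**3 - 14*n**2 - 14*n - 4; subtract s_(2) = -36 ⇒ S(n) = -4*n**3 - 14*n**2 - 14*n + 32.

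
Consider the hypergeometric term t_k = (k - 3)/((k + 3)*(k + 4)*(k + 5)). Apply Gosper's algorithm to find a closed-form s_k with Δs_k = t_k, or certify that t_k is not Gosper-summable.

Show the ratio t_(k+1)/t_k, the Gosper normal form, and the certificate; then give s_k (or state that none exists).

s_k = -k/((k + 3)*(k + 4))

t_(k+1)/t_k = (k - 2)*(k + 3)/((k - 3)*(k + 6)).
Factor: A=k + 3; B=k + 6; C=k - 3.
Set up (k + 3)·f(k+1) − (k + 5)·f(k) − (k - 3) = 0.
deg f ≤ 2 (via 1,1,1).
Solve for f: f(k) = -k (degree 1 ≤ 2).
Certificate R = B(k−1)f/C = -k*(k + 5)/(k - 3) gives s_k = -k/((k + 3)*(k + 4)).
s_(k+1) − s_k = (k - 3)/(k**3 + 12*k**2 + 47*k + 60) = t_k.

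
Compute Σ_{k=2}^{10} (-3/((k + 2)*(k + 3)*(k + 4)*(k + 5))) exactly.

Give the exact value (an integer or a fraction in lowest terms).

Ratio r(k) = (k + 2)/(k + 6).
Factor: A=k + 2; B=k + 6; C=1.
Need (k + 2)·f(k+1) − (k + 5)·f(k) = 1.
deg f ≤ 3 (via 1,1,0).
Solving with deg f ≤ 3: f(k) = k*(k**2 + 9*k + 26)/72.
R(k) = B(k−1)·f(k)/C(k) = k*(k + 5)*(k**2 + 9*k + 26)/72; s_k = R·t_k = k*(-k**2 - 9*k - 26)/(24*(k + 2)*(k + 3)*(k + 4)).
Verify: -3/(k**4 + 14*k**3 + 71*k**2 + 154*k + 120) matches t_k.
Evaluate s at k=11 and k=2: -451/10920 and -1/30; difference -29/3640.

Σ = -29/3640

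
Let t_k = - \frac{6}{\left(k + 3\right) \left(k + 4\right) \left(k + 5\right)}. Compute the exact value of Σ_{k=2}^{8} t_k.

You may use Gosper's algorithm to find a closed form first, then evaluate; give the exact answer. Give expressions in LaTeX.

Σ = -21/260

Ratio r(k) = (k + 3)/(k + 6).
Take A(k)=k + 3, B(k)=k + 6, C(k)=1.
Key eq: (k + 3)·f(k+1) = (k + 5)·f(k) + (1).
deg f ≤ 2 (via 1,1,0).
A polynomial solution: f(k) = k*(k + 7)/24.
Then R = B(k−1)f/C = k*(k + 5)*(k + 7)/24, so s_k = R(k)·t_k = k*(-k - 7)/(4*(k + 3)*(k + 4)).
s_(k+1) − s_k = -6/(k**3 + 12*k**2 + 47*k + 60) = t_k.
Evaluate s at k=9 and k=2: -3/13 and -3/20; difference -21/260.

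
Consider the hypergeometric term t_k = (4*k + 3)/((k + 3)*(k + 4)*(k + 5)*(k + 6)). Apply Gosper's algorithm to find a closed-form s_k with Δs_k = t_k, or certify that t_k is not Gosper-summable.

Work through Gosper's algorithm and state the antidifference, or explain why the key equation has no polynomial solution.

Step 1: r(k) = (k + 3)*(4*k + 7)/((k + 7)*(4*k + 3)).
Factor: A=k + 3; B=k + 7; C=k + 3/4.
Set up (k + 3)·f(k+1) − (k + 6)·f(k) − (k + 3/4) = 0.
From deg A=1, deg B=1, deg C=1: d=3.
Coefficient equations give f(k) = k*(k**2 + 12*k + 7)/80.
So s_k = (B(k−1)f/C)·t_k = (k*(k + 6)*(k**2 + 12*k + 7)/(20*(4*k + 3)))·t_k = k*(k**2 + 12*k + 7)/(20*(k + 3)*(k + 4)*(k + 5)).
Verify: (4*k + 3)/(k**4 + 18*k**3 + 119*k**2 + 342*k + 360) matches t_k.

s_k = k*(k**2 + 12*k + 7)/(20*(k + 3)*(k + 4)*(k + 5))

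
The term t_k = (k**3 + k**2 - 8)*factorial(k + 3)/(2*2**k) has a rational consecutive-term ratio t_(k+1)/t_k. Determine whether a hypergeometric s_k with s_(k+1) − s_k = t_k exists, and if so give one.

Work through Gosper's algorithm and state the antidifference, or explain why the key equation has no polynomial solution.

s_k = k*(k - 3)*factorial(k + 3)/2**k

Step 1: r(k) = (k + 4)*((k + 1)**3 + (k + 1)**2 - 8)/(2*(k**3 + k**2 - 8)).
Gosper form: A/B · C(k+1)/C(k) with A=k/2 + 2, B=1, C=k**3 + k**2 - 8.
Need (k/2 + 2)·f(k+1) − (1)·f(k) = k**3 + k**2 - 8.
Bound: deg f ≤ 2.
Match coefficients ⇒ f(k) = 2*k*(k - 3).
R(k) = B(k−1)·f(k)/C(k) = 2*k*(k - 3)/(k**3 + k**2 - 8); s_k = R·t_k = k*(k - 3)*factorial(k + 3)/2**k.
Verify: (k**3 + k**2 - 8)*factorial(k + 3)/(2*2**k) matches t_k.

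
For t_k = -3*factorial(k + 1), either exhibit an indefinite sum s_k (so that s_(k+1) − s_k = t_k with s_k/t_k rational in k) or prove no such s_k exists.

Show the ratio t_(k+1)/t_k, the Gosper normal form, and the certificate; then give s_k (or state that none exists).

Step 1: r(k) = k + 2.
Gosper form: A/B · C(k+1)/C(k) with A=k + 2, B=1, C=1.
Need (k + 2)·f(k+1) − (1)·f(k) = 1.
deg f ≤ -1 (via 1,0,0).
Negative degree bound (-1): no f exists, t_k not Gosper-summable.

none — t_k is not Gosper-summable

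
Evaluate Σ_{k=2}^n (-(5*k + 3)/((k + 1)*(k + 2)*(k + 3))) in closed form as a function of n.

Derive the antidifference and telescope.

S(n) = (-7*n**2 - 5*n + 12)/(6*(n**2 + 5*n + 6))

Ratio r(k) = (k + 1)*(5*k + 8)/((k + 4)*(5*k + 3)).
So A=k + 1 and B=k + 4, with C=k + 3/5.
Solve (k + 1)·f(k+1) − (k + 3)·f(k) = k + 3/5.
From deg A=1, deg B=1, deg C=1: d=2.
Solving with deg f ≤ 2: f(k) = k*(2*k + 1)/5.
Certificate R = B(k−1)f/C = k*(k + 3)*(2*k + 1)/(5*k + 3) gives s_k = k*(-2*k - 1)/((k + 1)*(k + 2)).
Verify: (-5*k - 3)/(k**3 + 6*k**2 + 11*k + 6) matches t_k.
Telescope: S(n) = s_(n+1) − s_(2) = (-2*n**2 - 5*n - 3)/(n**2 + 5*n + 6) − (-5/6) = (-7*n**2 - 5*n + 12)/(6*(n**2 + 5*n + 6)).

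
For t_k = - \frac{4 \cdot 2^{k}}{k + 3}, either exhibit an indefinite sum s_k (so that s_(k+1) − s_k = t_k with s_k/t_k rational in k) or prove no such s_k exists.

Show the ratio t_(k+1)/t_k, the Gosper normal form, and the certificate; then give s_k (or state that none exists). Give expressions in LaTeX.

Ratio r(k) = 2*(k + 3)/(k + 4).
So A=2*k + 6 and B=k + 4, with C=1.
Key eq: (2*k + 6)·f(k+1) = (k + 3)·f(k) + (1).
From deg A=1, deg B=1, deg C=0: d=-1.
Negative degree bound (-1): no f exists, t_k not Gosper-summable.

none (Gosper's algorithm certifies no s_k)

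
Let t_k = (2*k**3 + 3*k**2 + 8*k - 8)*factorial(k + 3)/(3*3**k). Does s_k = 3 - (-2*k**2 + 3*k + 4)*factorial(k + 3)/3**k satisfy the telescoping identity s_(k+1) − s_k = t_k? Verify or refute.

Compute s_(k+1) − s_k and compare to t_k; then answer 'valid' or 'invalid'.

Valid — Δs_k = t_k.

s_(k+1) = -3**(-k - 1)*(3*k - 2*(k + 1)**2 + 7)*factorial(k + 4) + 3
s_(k+1) − s_k = (2*k**3 + 3*k**2 + 8*k - 8)*factorial(k + 3)/(3*3**k)
(s_(k+1) − s_k) − t_k = 0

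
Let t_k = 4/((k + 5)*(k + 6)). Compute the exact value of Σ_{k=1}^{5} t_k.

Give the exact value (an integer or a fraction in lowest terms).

The ratio is (k + 5)/(k + 7).
So A=k + 5 and B=k + 7, with C=1.
Need (k + 5)·f(k+1) − (k + 6)·f(k) = 1.
Degrees (1,1,0) ⇒ d ≤ 1.
Match coefficients ⇒ f(k) = k/5.
So s_k = (B(k−1)f/C)·t_k = (k*(k + 6)/5)·t_k = 4*k/(5*(k + 5)).
Check: Δs_k = 4/(k**2 + 11*k + 30). ✓
Evaluate s at k=6 and k=1: 24/55 and 2/15; difference 10/33.

Σ = 10/33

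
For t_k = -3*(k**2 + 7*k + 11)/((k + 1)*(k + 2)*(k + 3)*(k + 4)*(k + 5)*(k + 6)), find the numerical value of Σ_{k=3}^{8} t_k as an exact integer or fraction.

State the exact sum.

Compute t_(k+1)/t_k: get (k + 1)*(7*k + (k + 1)**2 + 18)/((k + 7)*(k**2 + 7*k + 11)).
Factor: A=k + 1; B=k + 7; C=k**2 + 7*k + 11.
Need (k + 1)·f(k+1) − (k + 6)·f(k) = k**2 + 7*k + 11.
d = 5 from the (1,1,2) case.
Solving with deg f ≤ 5: f(k) = k*(k + 2)*(k + 4)*(k**2 + 9*k + 23)/45.
Certificate R = B(k−1)f/C = k*(k + 2)*(k + 4)*(k + 6)*(k**2 + 9*k + 23)/(45*(k**2 + 7*k + 11)) gives s_k = k*(-k**2 - 9*k - 23)/(15*(k**3 + 9*k**2 + 23*k + 15)).
Check: Δs_k = 3*(-k**2 - 7*k - 11)/(k**6 + 21*k**5 + 175*k**4 + 735*k**3 + 1624*k**2 + 1764*k + 720). ✓
Σ_(k=3)^(8) t_k = s_(9) − s_(3) = -37/560 − (-59/960) = -31/6720.

Σ = -31/6720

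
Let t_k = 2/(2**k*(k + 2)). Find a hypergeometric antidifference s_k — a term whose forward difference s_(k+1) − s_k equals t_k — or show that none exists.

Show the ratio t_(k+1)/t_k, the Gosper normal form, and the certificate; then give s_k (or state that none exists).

none — t_k is not Gosper-summable

Ratio r(k) = (k + 2)/(2*(k + 3)).
So A=k/2 + 1 and B=k + 3, with C=1.
f must satisfy (k/2 + 1)·f(k+1) − (k + 2)·f(k) = 1.
d = -1 from the (1,1,0) case.
Bound -1 < 0, so the key equation has no polynomial solution.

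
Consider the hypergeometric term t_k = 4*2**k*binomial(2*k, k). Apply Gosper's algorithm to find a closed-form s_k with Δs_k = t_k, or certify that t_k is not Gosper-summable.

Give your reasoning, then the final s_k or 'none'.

no hypergeometric antidifference exists

The ratio is 4*(2*k + 1)/(k + 1).
Take A(k)=8*k + 4, B(k)=k + 1, C(k)=1.
f must satisfy (8*k + 4)·f(k+1) − (k)·f(k) = 1.
d = -1 from the (1,1,0) case.
Negative degree bound (-1): no f exists, t_k not Gosper-summable.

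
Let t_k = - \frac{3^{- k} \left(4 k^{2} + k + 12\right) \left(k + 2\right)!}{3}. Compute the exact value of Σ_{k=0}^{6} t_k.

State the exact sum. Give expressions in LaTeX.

t_(k+1)/t_k = (k + 3)*(k + 4*(k + 1)**2 + 13)/(3*(4*k**2 + k + 12)).
So A=k/3 + 1 and B=1, with C=k**2 + k/4 + 3.
Key eq: (k/3 + 1)·f(k+1) = (1)·f(k) + (k**2 + k/4 + 3).
Bound: deg f ≤ 1.
Solving with deg f ≤ 1: f(k) = 3*(4*k - 3)/4.
So s_k = (B(k−1)f/C)·t_k = (3*(4*k - 3)/(4*k**2 + k + 12))·t_k = -(4*k - 3)*factorial(k + 2)/3**k.
Δs = -(4*k**2 + k + 12)*factorial(k + 2)/(3*3**k), as required.
Σ_(k=0)^(6) t_k = s_(7) − s_(0) = -112000/27 − (6) = -112162/27.

Σ = -112162/27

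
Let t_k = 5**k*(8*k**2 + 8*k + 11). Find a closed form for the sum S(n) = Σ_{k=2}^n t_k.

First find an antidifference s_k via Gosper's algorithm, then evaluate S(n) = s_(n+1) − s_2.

The ratio is 5*(8*k**2 + 24*k + 27)/(8*k**2 + 8*k + 11).
Gosper form: A/B · C(k+1)/C(k) with A=5, B=1, C=k**2 + k + 11/8.
Set up (5)·f(k+1) − (1)·f(k) − (k**2 + k + 11/8) = 0.
Degrees (0,0,2) ⇒ d ≤ 2.
Coefficient equations give f(k) = (2*k**2 - 3*k + 4)/8.
Certificate R = B(k−1)f/C = (2*k**2 - 3*k + 4)/(8*k**2 + 8*k + 11) gives s_k = 5**k*(2*k**2 - 3*k + 4).
Verify: 5**k*(8*k**2 + 8*k + 11) matches t_k.
s_(n+1) = 5**(n + 1)*(2*n**2 + n + 3) and s_(2) = 150, so S(n) = 10*5**n*n**2 + 5*5**n*n + 15*5**n - 150.

S(n) = 10*5**n*n**2 + 5*5**n*n + 15*5**n - 150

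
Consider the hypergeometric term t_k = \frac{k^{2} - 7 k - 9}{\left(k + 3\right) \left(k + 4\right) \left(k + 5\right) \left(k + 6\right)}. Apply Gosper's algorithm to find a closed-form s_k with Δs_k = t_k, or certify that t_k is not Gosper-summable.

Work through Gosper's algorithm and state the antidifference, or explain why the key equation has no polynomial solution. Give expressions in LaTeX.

Step 1: r(k) = (k**3 - 2*k**2 - 30*k - 45)/(k**3 - 58*k - 63).
So A=k + 3 and B=k + 7, with C=k**2 - 7*k - 9.
Solve (k + 3)·f(k+1) − (k + 6)·f(k) = k**2 - 7*k - 9.
d = 3 from the (1,1,2) case.
Solve for f: f(k) = -k*(k**2 + 42*k + 47)/30 (degree 3 ≤ 3).
So s_k = (B(k−1)f/C)·t_k = (-k*(k + 6)*(k**2 + 42*k + 47)/(30*(k**2 - 7*k - 9)))·t_k = k*(-k**2 - 42*k - 47)/(30*(k + 3)*(k + 4)*(k + 5)).
s_(k+1) − s_k = (k**2 - 7*k - 9)/(k**4 + 18*k**3 + 119*k**2 + 342*k + 360) = t_k.

s_k = \frac{k \left(- k^{2} - 42 k - 47\right)}{30 \left(k + 3\right) \left(k + 4\right) \left(k + 5\right)}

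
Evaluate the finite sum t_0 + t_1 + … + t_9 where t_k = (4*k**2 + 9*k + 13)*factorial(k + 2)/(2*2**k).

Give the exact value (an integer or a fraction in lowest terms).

Compute t_(k+1)/t_k: get (k + 3)*(9*k + 4*(k + 1)**2 + 22)/(2*(4*k**2 + 9*k + 13)).
So A=k/2 + 3/2 and B=1, with C=k**2 + 9*k/4 + 13/4.
f must satisfy (k/2 + 3/2)·f(k+1) − (1)·f(k) = k**2 + 9*k/4 + 13/4.
deg f ≤ 1 (via 1,0,2).
Coefficient equations give f(k) = (4*k + 1)/2.
Then R = B(k−1)f/C = 2*(4*k + 1)/(4*k**2 + 9*k + 13), so s_k = R(k)·t_k = (4*k + 1)*factorial(k + 2)/2**k.
Check: Δs_k = (4*k**2 + 9*k + 13)*factorial(k + 2)/(2*2**k). ✓
Σ_(k=0)^(9) t_k = s_(10) − s_(0) = 19178775 − (2) = 19178773.

Σ = 19178773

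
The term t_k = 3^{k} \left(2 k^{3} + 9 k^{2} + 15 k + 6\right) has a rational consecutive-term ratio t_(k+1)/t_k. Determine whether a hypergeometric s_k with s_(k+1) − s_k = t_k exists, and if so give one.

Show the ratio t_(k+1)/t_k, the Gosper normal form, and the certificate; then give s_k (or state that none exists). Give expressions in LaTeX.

Compute t_(k+1)/t_k: get 3*(2*k**3 + 15*k**2 + 39*k + 32)/(2*k**3 + 9*k**2 + 15*k + 6).
A = 3, B = 1, C = k**3 + 9*k**2/2 + 15*k/2 + 3.
Set up (3)·f(k+1) − (1)·f(k) − (k**3 + 9*k**2/2 + 15*k/2 + 3) = 0.
deg f ≤ 3 (via 0,0,3).
A polynomial solution: f(k) = (k**3 + 3*k - 3)/2.
Certificate R = B(k−1)f/C = (k**3 + 3*k - 3)/(2*k**3 + 9*k**2 + 15*k + 6) gives s_k = 3**k*(k**3 + 3*k - 3).
Δs = 3**k*(-k**3 + 6*k + 3*(k + 1)**3 + 3), as required.

s_k = 3^{k} \left(k^{3} + 3 k - 3\right)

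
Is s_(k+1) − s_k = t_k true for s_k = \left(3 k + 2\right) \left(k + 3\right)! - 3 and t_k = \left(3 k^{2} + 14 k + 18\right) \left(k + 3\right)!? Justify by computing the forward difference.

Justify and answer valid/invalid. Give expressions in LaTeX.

valid; difference matches t_k

s_(k+1) = (3*k + 5)*factorial(k + 4) - 3
s_(k+1) − s_k = (3*k**2 + 14*k + 18)*factorial(k + 3)
(s_(k+1) − s_k) − t_k = 0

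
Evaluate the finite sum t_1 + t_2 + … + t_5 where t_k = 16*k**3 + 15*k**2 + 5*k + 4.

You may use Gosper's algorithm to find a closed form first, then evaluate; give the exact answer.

Σ = 4520

r(k) = (16*k**3 + 63*k**2 + 83*k + 40)/(16*k**3 + 15*k**2 + 5*k + 4) after simplifying.
Normal form (A,B,C) = (1, 1, k**3 + 15*k**2/16 + 5*k/16 + 1/4).
Solve (1)·f(k+1) − (1)·f(k) = k**3 + 15*k**2/16 + 5*k/16 + 1/4.
Degrees (0,0,3) ⇒ d ≤ 4.
Solving with deg f ≤ 4: f(k) = k*(4*k**3 - 3*k**2 - k + 4)/16.
So s_k = (B(k−1)f/C)·t_k = (k*(4*k**3 - 3*k**2 - k + 4)/(16*k**3 + 15*k**2 + 5*k + 4))·t_k = k*(4*k**3 - 3*k**2 - k + 4).
Verify: 16*k**3 + 15*k**2 + 5*k + 4 matches t_k.
Telescoping: Σ = s_(6) − s_(1) = 4524 − (4) = 4520.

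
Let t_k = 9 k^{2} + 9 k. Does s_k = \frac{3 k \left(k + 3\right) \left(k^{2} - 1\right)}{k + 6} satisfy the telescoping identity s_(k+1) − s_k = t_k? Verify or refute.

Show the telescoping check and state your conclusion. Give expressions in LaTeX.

s_(k+1) = 3*(k + 1)*(k + 4)*((k + 1)**2 - 1)/(k + 7)
s_(k+1) − s_k = 9*k*(k**3 + 12*k**2 + 34*k + 23)/(k**2 + 13*k + 42)
(s_(k+1) − s_k) − t_k = 9*k*(-2*k**2 - 21*k - 19)/(k**2 + 13*k + 42)

Invalid: residual \frac{9 k \left(- 2 k^{2} - 21 k - 19\right)}{k^{2} + 13 k + 42} ≠ 0.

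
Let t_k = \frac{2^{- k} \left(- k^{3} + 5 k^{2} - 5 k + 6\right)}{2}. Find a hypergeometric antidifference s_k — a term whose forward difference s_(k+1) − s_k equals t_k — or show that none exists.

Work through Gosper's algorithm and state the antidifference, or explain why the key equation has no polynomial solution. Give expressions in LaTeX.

s_k = 2^{- k} \left(k^{3} - 2 k^{2} + 4 k - 3\right)

Step 1: r(k) = (k**3/2 - k**2 - k - 5/2)/(k**3 - 5*k**2 + 5*k - 6).
A = 1/2, B = 1, C = k**3 - 5*k**2 + 5*k - 6.
Key eq: (1/2)·f(k+1) = (1)·f(k) + (k**3 - 5*k**2 + 5*k - 6).
d = 3 from the (0,0,3) case.
A polynomial solution: f(k) = -2*(k - 1)*(k**2 - k + 3).
So s_k = (B(k−1)f/C)·t_k = (-2*(k - 1)*(k**2 - k + 3)/(k**3 - 5*k**2 + 5*k - 6))·t_k = (k**3 - 2*k**2 + 4*k - 3)/2**k.
Δs = (-k**3 + 5*k**2 - 5*k + 6)/(2*2**k), as required.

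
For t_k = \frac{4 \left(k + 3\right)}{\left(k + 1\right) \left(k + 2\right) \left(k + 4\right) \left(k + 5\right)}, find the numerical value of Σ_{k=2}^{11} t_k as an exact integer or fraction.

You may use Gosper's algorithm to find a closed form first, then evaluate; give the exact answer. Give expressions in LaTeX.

Σ = 95/936

Ratio r(k) = (k + 1)*(k + 4)**2/((k + 3)**2*(k + 6)).
A = k + 1, B = k + 6, C = k**2 + 6*k + 9.
Solve (k + 1)·f(k+1) − (k + 5)·f(k) = k**2 + 6*k + 9.
deg f ≤ 4 (via 1,1,2).
Solve for f: f(k) = k*(k + 2)*(k + 3)*(k + 5)/8 (degree 4 ≤ 4).
Certificate R = B(k−1)f/C = k*(k + 2)*(k + 5)**2/(8*(k + 3)) gives s_k = k*(k + 5)/(2*(k**2 + 5*k + 4)).
Verify: 4*(k + 3)/(k**4 + 12*k**3 + 49*k**2 + 78*k + 40) matches t_k.
Sum = s_(12) − s_(2); s_(12) = 51/104, s_(2) = 7/18 ⇒ 95/936.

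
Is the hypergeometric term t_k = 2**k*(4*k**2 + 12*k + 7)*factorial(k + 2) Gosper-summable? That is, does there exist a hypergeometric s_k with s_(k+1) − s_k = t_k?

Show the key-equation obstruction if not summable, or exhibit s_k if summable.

Ratio r(k) = 2*(4*k**3 + 32*k**2 + 83*k + 69)/(4*k**2 + 12*k + 7).
Normal form (A,B,C) = (2*k + 6, 1, k**2 + 3*k + 7/4).
Key eq: (2*k + 6)·f(k+1) = (1)·f(k) + (k**2 + 3*k + 7/4).
From deg A=1, deg B=0, deg C=2: d=1.
Solve for f: f(k) = (2*k - 1)/4 (degree 1 ≤ 1).
R(k) = B(k−1)·f(k)/C(k) = (2*k - 1)/(4*k**2 + 12*k + 7); s_k = R·t_k = 2**k*(2*k - 1)*factorial(k + 2).
Δs = 2**k*(4*k**2 + 12*k + 7)*factorial(k + 2), as required.

Yes. s_k = 2**k*(2*k - 1)*factorial(k + 2).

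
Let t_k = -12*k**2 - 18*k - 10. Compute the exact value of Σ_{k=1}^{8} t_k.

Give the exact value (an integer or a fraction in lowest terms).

Ratio r(k) = (6*k**2 + 21*k + 20)/(6*k**2 + 9*k + 5).
So A=1 and B=1, with C=k**2 + 3*k/2 + 5/6.
Key eq: (1)·f(k+1) = (1)·f(k) + (k**2 + 3*k/2 + 5/6).
Degrees (0,0,2) ⇒ d ≤ 3.
A polynomial solution: f(k) = k*(4*k**2 + 3*k + 3)/12.
Then R = B(k−1)f/C = k*(4*k**2 + 3*k + 3)/(2*(6*k**2 + 9*k + 5)), so s_k = R(k)·t_k = k*(-4*k**2 - 3*k - 3).
s_(k+1) − s_k = -12*k**2 - 18*k - 10 = t_k.
Σ_(k=1)^(8) t_k = s_(9) − s_(1) = -3186 − (-10) = -3176.

Σ = -3176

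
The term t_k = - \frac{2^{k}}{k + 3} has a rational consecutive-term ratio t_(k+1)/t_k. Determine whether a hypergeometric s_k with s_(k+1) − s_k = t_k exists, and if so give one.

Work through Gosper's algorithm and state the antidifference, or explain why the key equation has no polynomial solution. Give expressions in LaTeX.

not Gosper-summable; s_k does not exist

Compute t_(k+1)/t_k: get 2*(k + 3)/(k + 4).
A = 2*k + 6, B = k + 4, C = 1.
f must satisfy (2*k + 6)·f(k+1) − (k + 3)·f(k) = 1.
d = -1 from the (1,1,0) case.
Bound -1 < 0, so the key equation has no polynomial solution.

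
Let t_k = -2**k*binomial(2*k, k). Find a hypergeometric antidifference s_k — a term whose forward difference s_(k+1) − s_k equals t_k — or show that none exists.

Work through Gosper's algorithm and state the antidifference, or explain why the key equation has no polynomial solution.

no hypergeometric antidifference exists

t_(k+1)/t_k = 4*(2*k + 1)/(k + 1).
So A=8*k + 4 and B=k + 1, with C=1.
Set up (8*k + 4)·f(k+1) − (k)·f(k) − (1) = 0.
From deg A=1, deg B=1, deg C=0: d=-1.
Negative degree bound (-1): no f exists, t_k not Gosper-summable.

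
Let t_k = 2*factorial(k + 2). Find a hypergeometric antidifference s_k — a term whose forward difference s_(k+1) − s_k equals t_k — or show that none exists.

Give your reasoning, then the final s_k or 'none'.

Ratio r(k) = k + 3.
So A=k + 3 and B=1, with C=1.
f must satisfy (k + 3)·f(k+1) − (1)·f(k) = 1.
Degrees (1,0,0) ⇒ d ≤ -1.
Bound -1 < 0, so the key equation has no polynomial solution.

not Gosper-summable; s_k does not exist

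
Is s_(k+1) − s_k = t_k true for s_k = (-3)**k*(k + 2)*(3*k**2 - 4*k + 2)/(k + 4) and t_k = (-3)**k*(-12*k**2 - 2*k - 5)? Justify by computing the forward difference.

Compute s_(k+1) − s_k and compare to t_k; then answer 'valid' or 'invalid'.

s_(k+1) = 3*(-3)**k*(k + 3)*(4*k - 3*(k + 1)**2 + 2)/(k + 5)
s_(k+1) − s_k = (-3)**k*(-12*k**4 - 86*k**3 - 157*k**2 - 67*k - 56)/(k**2 + 9*k + 20)
(s_(k+1) − s_k) − t_k = (-3)**k*(24*k**3 + 106*k**2 + 18*k + 44)/(k**2 + 9*k + 20)

Invalid: residual (-3)**k*(24*k**3 + 106*k**2 + 18*k + 44)/(k**2 + 9*k + 20) ≠ 0.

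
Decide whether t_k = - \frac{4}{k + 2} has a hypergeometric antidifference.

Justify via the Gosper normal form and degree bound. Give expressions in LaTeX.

No — the linear system for f has no solution.

t_(k+1)/t_k = (k + 2)/(k + 3).
Factor: A=k + 2; B=k + 3; C=1.
Key eq: (k + 2)·f(k+1) = (k + 2)·f(k) + (1).
Degrees (1,1,0) ⇒ d ≤ 0.
Generic f = c0 gives residual -1; -1 = 0 cannot hold, so t_k is not Gosper-summable.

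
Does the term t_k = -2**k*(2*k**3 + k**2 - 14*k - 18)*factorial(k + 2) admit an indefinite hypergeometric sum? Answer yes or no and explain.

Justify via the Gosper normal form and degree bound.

Yes. s_k = -2**k*k*(k - 4)*factorial(k + 2).

t_(k+1)/t_k = 2*(2*k**4 + 13*k**3 + 15*k**2 - 47*k - 87)/(2*k**3 + k**2 - 14*k - 18).
Take A(k)=2*k + 6, B(k)=1, C(k)=k**3 + k**2/2 - 7*k - 9.
Set up (2*k + 6)·f(k+1) − (1)·f(k) − (k**3 + k**2/2 - 7*k - 9) = 0.
d = 2 from the (1,0,3) case.
A polynomial solution: f(k) = k*(k - 4)/2.
So s_k = (B(k−1)f/C)·t_k = (k*(k - 4)/(2*k**3 + k**2 - 14*k - 18))·t_k = -2**k*k*(k - 4)*factorial(k + 2).
s_(k+1) − s_k = -2**k*(2*k**3 + k**2 - 14*k - 18)*factorial(k + 2) = t_k.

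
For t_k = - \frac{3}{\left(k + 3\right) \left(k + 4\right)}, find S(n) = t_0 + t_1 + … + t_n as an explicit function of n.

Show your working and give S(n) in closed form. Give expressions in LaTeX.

S(n) = \frac{- n - 1}{n + 4}

Compute t_(k+1)/t_k: get (k + 3)/(k + 5).
Gosper form: A/B · C(k+1)/C(k) with A=k + 3, B=k + 5, C=1.
Key eq: (k + 3)·f(k+1) = (k + 4)·f(k) + (1).
deg f ≤ 1 (via 1,1,0).
Solving with deg f ≤ 1: f(k) = k/3.
Then R = B(k−1)f/C = k*(k + 4)/3, so s_k = R(k)·t_k = -k/(k + 3).
Check: Δs_k = -3/(k**2 + 7*k + 12). ✓
Evaluate: s_(n+1) = (-n - 1)/(n + 4); subtract s_(0) = 0 ⇒ S(n) = (-n - 1)/(n + 4).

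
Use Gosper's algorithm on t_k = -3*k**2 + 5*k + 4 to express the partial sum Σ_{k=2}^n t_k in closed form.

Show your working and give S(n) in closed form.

t_(k+1)/t_k = (3*k**2 + k - 6)/(3*k**2 - 5*k - 4).
So A=1 and B=1, with C=k**2 - 5*k/3 - 4/3.
f must satisfy (1)·f(k+1) − (1)·f(k) = k**2 - 5*k/3 - 4/3.
d = 3 from the (0,0,2) case.
Coefficient equations give f(k) = k*(k**2 - 4*k - 1)/3.
So s_k = (B(k−1)f/C)·t_k = (k*(k**2 - 4*k - 1)/(3*k**2 - 5*k - 4))·t_k = k*(-k**2 + 4*k + 1).
Check: Δs_k = -3*k**2 + 5*k + 4. ✓
Evaluate: s_(n+1) = -n**3 + n**2 + 6*n + 4; subtract s_(2) = 10 ⇒ S(n) = -n**3 + n**2 + 6*n - 6.

S(n) = -n**3 + n**2 + 6*n - 6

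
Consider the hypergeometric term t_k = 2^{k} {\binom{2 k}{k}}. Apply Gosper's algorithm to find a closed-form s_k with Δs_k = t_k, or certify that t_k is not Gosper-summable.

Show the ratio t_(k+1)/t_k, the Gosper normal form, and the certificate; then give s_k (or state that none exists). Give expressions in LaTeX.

not Gosper-summable; s_k does not exist

r(k) = 4*(2*k + 1)/(k + 1) after simplifying.
A = 8*k + 4, B = k + 1, C = 1.
Set up (8*k + 4)·f(k+1) − (k)·f(k) − (1) = 0.
Bound: deg f ≤ -1.
d = -1 < 0 ⇒ no nonzero polynomial f; not summable.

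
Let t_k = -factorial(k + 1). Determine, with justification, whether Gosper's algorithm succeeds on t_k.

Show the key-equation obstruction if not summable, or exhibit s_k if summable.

No; the degree bound rules out any f.

t_(k+1)/t_k = k + 2.
Take A(k)=k + 2, B(k)=1, C(k)=1.
f must satisfy (k + 2)·f(k+1) − (1)·f(k) = 1.
From deg A=1, deg B=0, deg C=0: d=-1.
d = -1 < 0 ⇒ no nonzero polynomial f; not summable.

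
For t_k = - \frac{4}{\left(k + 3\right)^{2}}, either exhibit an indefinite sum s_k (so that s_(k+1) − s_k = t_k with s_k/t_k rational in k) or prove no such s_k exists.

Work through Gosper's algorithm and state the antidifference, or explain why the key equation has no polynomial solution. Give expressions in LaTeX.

Step 1: r(k) = (k + 3)**2/(k + 4)**2.
A = k**2 + 6*k + 9, B = k**2 + 8*k + 16, C = 1.
f must satisfy (k**2 + 6*k + 9)·f(k+1) − (k**2 + 6*k + 9)·f(k) = 1.
deg f ≤ 0 (via 2,2,0).
Generic f = c0 gives residual -1; -1 = 0 cannot hold, so t_k is not Gosper-summable.

not Gosper-summable; s_k does not exist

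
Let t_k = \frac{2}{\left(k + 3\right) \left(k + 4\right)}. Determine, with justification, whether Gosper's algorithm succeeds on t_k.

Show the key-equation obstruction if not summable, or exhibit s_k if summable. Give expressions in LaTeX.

Yes. s_k = \frac{2 k}{3 \left(k + 3\right)}.

Step 1: r(k) = (k + 3)/(k + 5).
Factor: A=k + 3; B=k + 5; C=1.
Need (k + 3)·f(k+1) − (k + 4)·f(k) = 1.
d = 1 from the (1,1,0) case.
Solving with deg f ≤ 1: f(k) = k/3.
Get s_k = R·t_k = 2*k/(3*(k + 3)) with R(k) = B(k−1)f(k)/C(k) = k*(k + 4)/3.
s_(k+1) − s_k = 2/(k**2 + 7*k + 12) = t_k.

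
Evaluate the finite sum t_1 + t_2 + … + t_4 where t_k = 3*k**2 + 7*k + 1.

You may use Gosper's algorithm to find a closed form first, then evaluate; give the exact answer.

Σ = 164

The ratio is (3*k**2 + 13*k + 11)/(3*k**2 + 7*k + 1).
Factor: A=1; B=1; C=k**2 + 7*k/3 + 1/3.
f must satisfy (1)·f(k+1) − (1)·f(k) = k**2 + 7*k/3 + 1/3.
From deg A=0, deg B=0, deg C=2: d=3.
Coefficient equations give f(k) = k*(k**2 + 2*k - 2)/3.
R(k) = B(k−1)·f(k)/C(k) = k*(k**2 + 2*k - 2)/(3*k**2 + 7*k + 1); s_k = R·t_k = k*(k**2 + 2*k - 2).
Δs = 3*k**2 + 7*k + 1, as required.
Σ_(k=1)^(4) t_k = s_(5) − s_(1) = 165 − (1) = 164.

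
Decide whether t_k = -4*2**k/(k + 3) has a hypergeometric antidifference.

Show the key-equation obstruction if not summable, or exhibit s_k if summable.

No. Not Gosper-summable.

t_(k+1)/t_k = 2*(k + 3)/(k + 4).
So A=2*k + 6 and B=k + 4, with C=1.
f must satisfy (2*k + 6)·f(k+1) − (k + 3)·f(k) = 1.
Bound: deg f ≤ -1.
Negative degree bound (-1): no f exists, t_k not Gosper-summable.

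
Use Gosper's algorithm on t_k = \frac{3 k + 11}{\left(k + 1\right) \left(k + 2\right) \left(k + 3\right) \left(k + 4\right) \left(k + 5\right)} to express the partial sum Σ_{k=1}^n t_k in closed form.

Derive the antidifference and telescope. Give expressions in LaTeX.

t_(k+1)/t_k = (k + 1)*(3*k + 14)/((k + 6)*(3*k + 11)).
Factor: A=k + 1; B=k + 6; C=k + 11/3.
Solve (k + 1)·f(k+1) − (k + 5)·f(k) = k + 11/3.
deg f ≤ 4 (via 1,1,1).
Match coefficients ⇒ f(k) = k*(k + 3)*(k**2 + 7*k + 14)/24.
Get s_k = R·t_k = k*(k**2 + 7*k + 14)/(8*(k**3 + 7*k**2 + 14*k + 8)) with R(k) = B(k−1)f(k)/C(k) = k*(k + 3)*(k + 5)*(k**2 + 7*k + 14)/(8*(3*k + 11)).
Δs = (3*k + 11)/(k**5 + 15*k**4 + 85*k**3 + 225*k**2 + 274*k + 120), as required.
Σ_(k=1)^n t_k = s_(n+1) − s_(1) = ((n**3 + 10*n**2 + 31*n + 22)/(8*(n**3 + 10*n**2 + 31*n + 30))) − (11/120), i.e. n*(n**2 + 10*n + 31)/(30*(n**3 + 10*n**2 + 31*n + 30)).

S(n) = \frac{n \left(n^{2} + 10 n + 31\right)}{30 \left(n^{3} + 10 n^{2} + 31 n + 30\right)}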